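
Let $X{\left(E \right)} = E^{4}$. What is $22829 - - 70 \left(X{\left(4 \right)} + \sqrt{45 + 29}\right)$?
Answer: $40749 + 70 \sqrt{74} \approx 41351.0$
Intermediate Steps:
$22829 - - 70 \left(X{\left(4 \right)} + \sqrt{45 + 29}\right) = 22829 - - 70 \left(4^{4} + \sqrt{45 + 29}\right) = 22829 - - 70 \left(256 + \sqrt{74}\right) = 22829 - \left(-17920 - 70 \sqrt{74}\right) = 22829 + \left(17920 + 70 \sqrt{74}\right) = 40749 + 70 \sqrt{74}$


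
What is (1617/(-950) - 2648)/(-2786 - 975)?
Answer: 2517217/3572950 ≈ 0.70452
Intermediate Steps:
(1617/(-950) - 2648)/(-2786 - 975) = (1617*(-1/950) - 2648)/(-3761) = (-1617/950 - 2648)*(-1/3761) = -2517217/950*(-1/3761) = 2517217/3572950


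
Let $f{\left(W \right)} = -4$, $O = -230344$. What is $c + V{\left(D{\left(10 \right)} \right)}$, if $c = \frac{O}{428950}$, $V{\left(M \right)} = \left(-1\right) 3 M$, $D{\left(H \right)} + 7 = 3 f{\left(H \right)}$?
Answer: $\frac{12109903}{214475} \approx 56.463$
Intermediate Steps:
$D{\left(H \right)} = -19$ ($D{\left(H \right)} = -7 + 3 \left(-4\right) = -7 - 12 = -19$)
$V{\left(M \right)} = - 3 M$
$c = - \frac{115172}{214475}$ ($c = - \frac{230344}{428950} = \left(-230344\right) \frac{1}{428950} = - \frac{115172}{214475} \approx -0.53699$)
$c + V{\left(D{\left(10 \right)} \right)} = - \frac{115172}{214475} - -57 = - \frac{115172}{214475} + 57 = \frac{12109903}{214475}$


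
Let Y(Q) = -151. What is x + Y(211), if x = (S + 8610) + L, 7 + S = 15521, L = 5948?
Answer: 29921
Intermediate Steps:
S = 15514 (S = -7 + 15521 = 15514)
x = 30072 (x = (15514 + 8610) + 5948 = 24124 + 5948 = 30072)
x + Y(211) = 30072 - 151 = 29921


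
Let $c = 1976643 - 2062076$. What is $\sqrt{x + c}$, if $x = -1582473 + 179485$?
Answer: $11 i \sqrt{12301} \approx 1220.0 i$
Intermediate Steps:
$c = -85433$ ($c = 1976643 - 2062076 = -85433$)
$x = -1402988$
$\sqrt{x + c} = \sqrt{-1402988 - 85433} = \sqrt{-1488421} = 11 i \sqrt{12301}$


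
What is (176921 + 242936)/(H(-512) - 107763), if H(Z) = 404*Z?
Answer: -419857/314611 ≈ -1.3345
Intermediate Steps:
(176921 + 242936)/(H(-512) - 107763) = (176921 + 242936)/(404*(-512) - 107763) = 419857/(-206848 - 107763) = 419857/(-314611) = 419857*(-1/314611) = -419857/314611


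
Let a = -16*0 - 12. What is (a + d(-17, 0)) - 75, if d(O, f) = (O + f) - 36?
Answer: -140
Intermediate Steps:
d(O, f) = -36 + O + f
a = -12 (a = 0 - 12 = -12)
(a + d(-17, 0)) - 75 = (-12 + (-36 - 17 + 0)) - 75 = (-12 - 53) - 75 = -65 - 75 = -140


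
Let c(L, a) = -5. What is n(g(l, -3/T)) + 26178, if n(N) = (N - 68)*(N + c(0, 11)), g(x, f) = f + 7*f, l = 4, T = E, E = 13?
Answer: 4504894/169 ≈ 26656.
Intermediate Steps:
T = 13
g(x, f) = 8*f
n(N) = (-68 + N)*(-5 + N) (n(N) = (N - 68)*(N - 5) = (-68 + N)*(-5 + N))
n(g(l, -3/T)) + 26178 = (340 + (8*(-3/13))² - 584*(-3/13)) + 26178 = (340 + (8*(-3*1/13))² - 584*(-3*1/13)) + 26178 = (340 + (8*(-3/13))² - 584*(-3)/13) + 26178 = (340 + (-24/13)² - 73*(-24/13)) + 26178 = (340 + 576/169 + 1752/13) + 26178 = 80812/169 + 26178 = 4504894/169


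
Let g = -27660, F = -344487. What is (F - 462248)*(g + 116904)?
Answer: -71996258340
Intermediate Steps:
(F - 462248)*(g + 116904) = (-344487 - 462248)*(-27660 + 116904) = -806735*89244 = -71996258340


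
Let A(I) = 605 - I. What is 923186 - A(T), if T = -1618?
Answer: 920963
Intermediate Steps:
923186 - A(T) = 923186 - (605 - 1*(-1618)) = 923186 - (605 + 1618) = 923186 - 1*2223 = 923186 - 2223 = 920963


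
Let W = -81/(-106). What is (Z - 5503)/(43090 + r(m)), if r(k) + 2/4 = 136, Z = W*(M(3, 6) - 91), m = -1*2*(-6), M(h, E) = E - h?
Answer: -590446/4581903 ≈ -0.12886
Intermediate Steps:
W = 81/106 (W = -81*(-1/106) = 81/106 ≈ 0.76415)
m = 12 (m = -2*(-6) = 12)
Z = -3564/53 (Z = 81*((6 - 1*3) - 91)/106 = 81*((6 - 3) - 91)/106 = 81*(3 - 91)/106 = (81/106)*(-88) = -3564/53 ≈ -67.245)
r(k) = 271/2 (r(k) = -1/2 + 136 = 271/2)
(Z - 5503)/(43090 + r(m)) = (-3564/53 - 5503)/(43090 + 271/2) = -295223/(53*86451/2) = -295223/53*2/86451 = -590446/4581903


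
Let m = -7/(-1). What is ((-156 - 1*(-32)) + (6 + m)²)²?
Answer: 2025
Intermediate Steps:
m = 7 (m = -7*(-1) = 7)
((-156 - 1*(-32)) + (6 + m)²)² = ((-156 - 1*(-32)) + (6 + 7)²)² = ((-156 + 32) + 13²)² = (-124 + 169)² = 45² = 2025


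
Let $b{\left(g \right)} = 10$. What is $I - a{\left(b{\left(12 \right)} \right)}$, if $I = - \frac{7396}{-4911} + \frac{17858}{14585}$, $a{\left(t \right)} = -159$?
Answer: $\frac{11584253963}{71626935} \approx 161.73$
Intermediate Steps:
$I = \frac{195571298}{71626935}$ ($I = \left(-7396\right) \left(- \frac{1}{4911}\right) + 17858 \cdot \frac{1}{14585} = \frac{7396}{4911} + \frac{17858}{14585} = \frac{195571298}{71626935} \approx 2.7304$)
$I - a{\left(b{\left(12 \right)} \right)} = \frac{195571298}{71626935} - -159 = \frac{195571298}{71626935} + 159 = \frac{11584253963}{71626935}$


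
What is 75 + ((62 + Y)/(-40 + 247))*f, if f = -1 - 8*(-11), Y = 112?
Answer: 3407/23 ≈ 148.13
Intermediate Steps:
f = 87 (f = -1 + 88 = 87)
75 + ((62 + Y)/(-40 + 247))*f = 75 + ((62 + 112)/(-40 + 247))*87 = 75 + (174/207)*87 = 75 + (174*(1/207))*87 = 75 + (58/69)*87 = 75 + 1682/23 = 3407/23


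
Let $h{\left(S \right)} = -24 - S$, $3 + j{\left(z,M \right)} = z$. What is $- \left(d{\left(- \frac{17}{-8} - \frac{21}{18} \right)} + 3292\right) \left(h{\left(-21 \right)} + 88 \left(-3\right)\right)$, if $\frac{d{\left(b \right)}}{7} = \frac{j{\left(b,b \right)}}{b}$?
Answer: $\frac{20124591}{23} \approx 8.7498 \cdot 10^{5}$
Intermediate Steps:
$j{\left(z,M \right)} = -3 + z$
$d{\left(b \right)} = \frac{7 \left(-3 + b\right)}{b}$ ($d{\left(b \right)} = 7 \frac{-3 + b}{b} = \frac{7 \left(-3 + b\right)}{b}$)
$- \left(d{\left(- \frac{17}{-8} - \frac{21}{18} \right)} + 3292\right) \left(h{\left(-21 \right)} + 88 \left(-3\right)\right) = - \left(\left(7 - \frac{21}{- \frac{17}{-8} - \frac{21}{18}}\right) + 3292\right) \left(\left(-24 - -21\right) + 88 \left(-3\right)\right) = - \left(\left(7 - \frac{21}{\left(-17\right) \left(- \frac{1}{8}\right) - \frac{7}{6}}\right) + 3292\right) \left(\left(-24 + 21\right) - 264\right) = - \left(\left(7 - \frac{21}{\frac{17}{8} - \frac{7}{6}}\right) + 3292\right) \left(-3 - 264\right) = - \left(\left(7 - \frac{21}{\frac{23}{24}}\right) + 3292\right) \left(-267\right) = - \left(\left(7 - \frac{504}{23}\right) + 3292\right) \left(-267\right) = - \left(- \frac{343}{23} + 3292\right) \left(-267\right) = - \frac{75373 \left(-267\right)}{23} = \left(-1\right) \left(- \frac{20124591}{23}\right) = \frac{20124591}{23}$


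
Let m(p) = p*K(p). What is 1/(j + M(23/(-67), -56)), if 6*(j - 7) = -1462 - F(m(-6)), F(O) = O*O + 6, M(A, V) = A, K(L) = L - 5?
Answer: -201/193766 ≈ -0.0010373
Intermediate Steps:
K(L) = -5 + L
m(p) = p*(-5 + p)
F(O) = 6 + O² (F(O) = O² + 6 = 6 + O²)
j = -2891/3 (j = 7 + (-1462 - (6 + (-6*(-5 - 6))²))/6 = 7 + (-1462 - (6 + (-6*(-11))²))/6 = 7 + (-1462 - (6 + 66²))/6 = 7 + (-1462 - (6 + 4356))/6 = 7 + (-1462 - 1*4362)/6 = 7 + (-1462 - 4362)/6 = 7 + (⅙)*(-5824) = 7 - 2912/3 = -2891/3 ≈ -963.67)
1/(j + M(23/(-67), -56)) = 1/(-2891/3 + 23/(-67)) = 1/(-2891/3 + 23*(-1/67)) = 1/(-2891/3 - 23/67) = 1/(-193766/201) = -201/193766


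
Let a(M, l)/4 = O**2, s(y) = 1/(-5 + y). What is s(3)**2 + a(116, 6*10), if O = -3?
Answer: 145/4 ≈ 36.250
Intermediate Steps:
a(M, l) = 36 (a(M, l) = 4*(-3)**2 = 4*9 = 36)
s(3)**2 + a(116, 6*10) = (1/(-5 + 3))**2 + 36 = (1/(-2))**2 + 36 = (-1/2)**2 + 36 = 1/4 + 36 = 145/4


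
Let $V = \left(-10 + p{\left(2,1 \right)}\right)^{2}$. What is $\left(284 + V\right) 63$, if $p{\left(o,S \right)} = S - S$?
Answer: $24192$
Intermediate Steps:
$p{\left(o,S \right)} = 0$
$V = 100$ ($V = \left(-10 + 0\right)^{2} = \left(-10\right)^{2} = 100$)
$\left(284 + V\right) 63 = \left(284 + 100\right) 63 = 384 \cdot 63 = 24192$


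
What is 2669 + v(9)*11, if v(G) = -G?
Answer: 2570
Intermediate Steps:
2669 + v(9)*11 = 2669 - 1*9*11 = 2669 - 9*11 = 2669 - 99 = 2570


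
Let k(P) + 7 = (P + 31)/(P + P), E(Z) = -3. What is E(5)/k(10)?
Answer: 20/33 ≈ 0.60606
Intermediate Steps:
k(P) = -7 + (31 + P)/(2*P) (k(P) = -7 + (P + 31)/(P + P) = -7 + (31 + P)/((2*P)) = -7 + (31 + P)*(1/(2*P)) = -7 + (31 + P)/(2*P))
E(5)/k(10) = -3*20/(31 - 13*10) = -3*20/(31 - 130) = -3/((1/2)*(1/10)*(-99)) = -3/(-99/20) = -3*(-20/99) = 20/33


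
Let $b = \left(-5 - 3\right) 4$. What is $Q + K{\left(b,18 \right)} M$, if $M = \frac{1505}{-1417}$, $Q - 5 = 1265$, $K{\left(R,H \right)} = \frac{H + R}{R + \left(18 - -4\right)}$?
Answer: $\frac{1797483}{1417} \approx 1268.5$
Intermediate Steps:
$b = -32$ ($b = \left(-8\right) 4 = -32$)
$K{\left(R,H \right)} = \frac{H + R}{22 + R}$ ($K{\left(R,H \right)} = \frac{H + R}{R + \left(18 + 4\right)} = \frac{H + R}{R + 22} = \frac{H + R}{22 + R}$)
$Q = 1270$ ($Q = 5 + 1265 = 1270$)
$M = - \frac{1505}{1417}$ ($M = 1505 \left(- \frac{1}{1417}\right) = - \frac{1505}{1417} \approx -1.0621$)
$Q + K{\left(b,18 \right)} M = 1270 + \frac{18 - 32}{22 - 32} \left(- \frac{1505}{1417}\right) = 1270 + \frac{1}{-10} \left(-14\right) \left(- \frac{1505}{1417}\right) = 1270 + \left(- \frac{1}{10}\right) \left(-14\right) \left(- \frac{1505}{1417}\right) = 1270 + \frac{7}{5} \left(- \frac{1505}{1417}\right) = 1270 - \frac{2107}{1417} = \frac{1797483}{1417}$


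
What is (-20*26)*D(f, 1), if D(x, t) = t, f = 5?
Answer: -520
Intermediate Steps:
(-20*26)*D(f, 1) = -20*26*1 = -520*1 = -520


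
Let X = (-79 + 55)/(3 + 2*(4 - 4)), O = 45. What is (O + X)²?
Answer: 1369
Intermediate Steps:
X = -8 (X = -24/(3 + 2*0) = -24/(3 + 0) = -24/3 = -24*⅓ = -8)
(O + X)² = (45 - 8)² = 37² = 1369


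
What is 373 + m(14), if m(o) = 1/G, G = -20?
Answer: 7459/20 ≈ 372.95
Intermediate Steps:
m(o) = -1/20 (m(o) = 1/(-20) = -1/20)
373 + m(14) = 373 - 1/20 = 7459/20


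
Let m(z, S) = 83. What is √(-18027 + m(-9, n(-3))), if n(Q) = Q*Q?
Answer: 2*I*√4486 ≈ 133.96*I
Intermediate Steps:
n(Q) = Q²
√(-18027 + m(-9, n(-3))) = √(-18027 + 83) = √(-17944) = 2*I*√4486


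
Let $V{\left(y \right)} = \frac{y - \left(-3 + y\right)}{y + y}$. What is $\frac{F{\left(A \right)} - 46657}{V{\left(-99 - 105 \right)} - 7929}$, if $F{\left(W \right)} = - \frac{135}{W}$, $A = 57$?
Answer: $\frac{120567808}{20488555} \approx 5.8846$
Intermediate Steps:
$V{\left(y \right)} = \frac{3}{2 y}$
$\frac{F{\left(A \right)} - 46657}{V{\left(-99 - 105 \right)} - 7929} = \frac{- \frac{135}{57} - 46657}{\frac{3}{2 \left(-99 - 105\right)} - 7929} = \frac{\left(-135\right) \frac{1}{57} - 46657}{\frac{3}{2 \left(-204\right)} - 7929} = \frac{- \frac{45}{19} - 46657}{\frac{3}{2} \left(- \frac{1}{204}\right) - 7929} = - \frac{886528}{19 \left(- \frac{1}{136} - 7929\right)} = - \frac{886528}{19 \left(- \frac{1078345}{136}\right)} = \left(- \frac{886528}{19}\right) \left(- \frac{136}{1078345}\right) = \frac{120567808}{20488555}$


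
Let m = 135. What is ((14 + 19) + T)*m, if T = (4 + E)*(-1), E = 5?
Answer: 3240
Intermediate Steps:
T = -9 (T = (4 + 5)*(-1) = 9*(-1) = -9)
((14 + 19) + T)*m = ((14 + 19) - 9)*135 = (33 - 9)*135 = 24*135 = 3240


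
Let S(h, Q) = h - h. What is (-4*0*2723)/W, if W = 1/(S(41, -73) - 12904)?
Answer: 0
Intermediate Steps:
S(h, Q) = 0
W = -1/12904 (W = 1/(0 - 12904) = 1/(-12904) = -1/12904 ≈ -7.7495e-5)
(-4*0*2723)/W = (-4*0*2723)/(-1/12904) = (0*2723)*(-12904) = 0*(-12904) = 0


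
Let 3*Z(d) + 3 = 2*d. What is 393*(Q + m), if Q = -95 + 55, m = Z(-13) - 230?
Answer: -109909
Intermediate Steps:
Z(d) = -1 + 2*d/3 (Z(d) = -1 + (2*d)/3 = -1 + 2*d/3)
m = -719/3 (m = (-1 + (2/3)*(-13)) - 230 = (-1 - 26/3) - 230 = -29/3 - 230 = -719/3 ≈ -239.67)
Q = -40
393*(Q + m) = 393*(-40 - 719/3) = 393*(-839/3) = -109909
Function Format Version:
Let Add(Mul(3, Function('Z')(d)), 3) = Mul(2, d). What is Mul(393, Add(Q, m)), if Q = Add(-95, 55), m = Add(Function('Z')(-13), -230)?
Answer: -109909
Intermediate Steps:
Function('Z')(d) = Add(-1, Mul(Rational(2, 3), d)) (Function('Z')(d) = Add(-1, Mul(Rational(1, 3), Mul(2, d))) = Add(-1, Mul(Rational(2, 3), d)))
m = Rational(-719, 3) (m = Add(Add(-1, Mul(Rational(2, 3), -13)), -230) = Add(Add(-1, Rational(-26, 3)), -230) = Add(Rational(-29, 3), -230) = Rational(-719, 3) ≈ -239.67)
Q = -40
Mul(393, Add(Q, m)) = Mul(393, Add(-40, Rational(-719, 3))) = Mul(393, Rational(-839, 3)) = -109909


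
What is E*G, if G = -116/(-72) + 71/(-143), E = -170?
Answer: -243865/1287 ≈ -189.48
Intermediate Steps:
G = 2869/2574 (G = -116*(-1/72) + 71*(-1/143) = 29/18 - 71/143 = 2869/2574 ≈ 1.1146)
E*G = -170*2869/2574 = -243865/1287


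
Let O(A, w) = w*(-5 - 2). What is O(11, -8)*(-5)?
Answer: -280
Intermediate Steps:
O(A, w) = -7*w (O(A, w) = w*(-7) = -7*w)
O(11, -8)*(-5) = -7*(-8)*(-5) = 56*(-5) = -280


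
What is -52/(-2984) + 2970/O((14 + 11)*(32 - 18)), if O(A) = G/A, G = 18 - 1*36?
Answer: -43081487/746 ≈ -57750.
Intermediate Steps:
G = -18 (G = 18 - 36 = -18)
O(A) = -18/A
-52/(-2984) + 2970/O((14 + 11)*(32 - 18)) = -52/(-2984) + 2970/((-18*1/((14 + 11)*(32 - 18)))) = -52*(-1/2984) + 2970/((-18/(25*14))) = 13/746 + 2970/((-18/350)) = 13/746 + 2970/((-18*1/350)) = 13/746 + 2970/(-9/175) = 13/746 + 2970*(-175/9) = 13/746 - 57750 = -43081487/746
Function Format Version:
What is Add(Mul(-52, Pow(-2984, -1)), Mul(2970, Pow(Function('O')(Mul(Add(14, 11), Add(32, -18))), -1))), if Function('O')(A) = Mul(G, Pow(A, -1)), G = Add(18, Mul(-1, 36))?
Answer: Rational(-43081487, 746) ≈ -57750.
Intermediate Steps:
G = -18 (G = Add(18, -36) = -18)
Function('O')(A) = Mul(-18, Pow(A, -1))
Add(Mul(-52, Pow(-2984, -1)), Mul(2970, Pow(Function('O')(Mul(Add(14, 11), Add(32, -18))), -1))) = Add(Mul(-52, Pow(-2984, -1)), Mul(2970, Pow(Mul(-18, Pow(Mul(Add(14, 11), Add(32, -18)), -1)), -1))) = Add(Mul(-52, Rational(-1, 2984)), Mul(2970, Pow(Mul(-18, Pow(Mul(25, 14), -1)), -1))) = Add(Rational(13, 746), Mul(2970, Pow(Mul(-18, Pow(350, -1)), -1))) = Add(Rational(13, 746), Mul(2970, Pow(Mul(-18, Rational(1, 350)), -1))) = Add(Rational(13, 746), Mul(2970, Pow(Rational(-9, 175), -1))) = Add(Rational(13, 746), Mul(2970, Rational(-175, 9))) = Add(Rational(13, 746), -57750) = Rational(-43081487, 746)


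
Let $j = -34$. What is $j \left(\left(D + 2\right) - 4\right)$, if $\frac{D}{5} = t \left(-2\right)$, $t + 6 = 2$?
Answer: $-1292$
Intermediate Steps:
$t = -4$ ($t = -6 + 2 = -4$)
$D = 40$ ($D = 5 \left(\left(-4\right) \left(-2\right)\right) = 5 \cdot 8 = 40$)
$j \left(\left(D + 2\right) - 4\right) = - 34 \left(\left(40 + 2\right) - 4\right) = - 34 \left(42 - 4\right) = \left(-34\right) 38 = -1292$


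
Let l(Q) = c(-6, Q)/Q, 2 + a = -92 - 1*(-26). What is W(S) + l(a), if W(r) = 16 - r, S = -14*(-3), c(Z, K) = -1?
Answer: -1767/68 ≈ -25.985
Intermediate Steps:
a = -68 (a = -2 + (-92 - 1*(-26)) = -2 + (-92 + 26) = -2 - 66 = -68)
S = 42
l(Q) = -1/Q
W(S) + l(a) = (16 - 1*42) - 1/(-68) = (16 - 42) - 1*(-1/68) = -26 + 1/68 = -1767/68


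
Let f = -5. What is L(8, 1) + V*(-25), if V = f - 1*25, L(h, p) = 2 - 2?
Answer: 750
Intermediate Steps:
L(h, p) = 0
V = -30 (V = -5 - 1*25 = -5 - 25 = -30)
L(8, 1) + V*(-25) = 0 - 30*(-25) = 0 + 750 = 750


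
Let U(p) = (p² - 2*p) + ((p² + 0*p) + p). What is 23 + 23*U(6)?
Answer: 1541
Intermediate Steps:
U(p) = -p + 2*p² (U(p) = (p² - 2*p) + ((p² + 0) + p) = (p² - 2*p) + (p² + p) = (p² - 2*p) + (p + p²) = -p + 2*p²)
23 + 23*U(6) = 23 + 23*(6*(-1 + 2*6)) = 23 + 23*(6*(-1 + 12)) = 23 + 23*(6*11) = 23 + 23*66 = 23 + 1518 = 1541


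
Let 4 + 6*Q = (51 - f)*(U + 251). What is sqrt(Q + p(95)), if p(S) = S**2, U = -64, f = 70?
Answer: sqrt(303558)/6 ≈ 91.827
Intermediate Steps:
Q = -3557/6 (Q = -2/3 + ((51 - 1*70)*(-64 + 251))/6 = -2/3 + ((51 - 70)*187)/6 = -2/3 + (-19*187)/6 = -2/3 + (1/6)*(-3553) = -2/3 - 3553/6 = -3557/6 ≈ -592.83)
sqrt(Q + p(95)) = sqrt(-3557/6 + 95**2) = sqrt(-3557/6 + 9025) = sqrt(50593/6) = sqrt(303558)/6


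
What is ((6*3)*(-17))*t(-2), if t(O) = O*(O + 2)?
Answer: 0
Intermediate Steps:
t(O) = O*(2 + O)
((6*3)*(-17))*t(-2) = ((6*3)*(-17))*(-2*(2 - 2)) = (18*(-17))*(-2*0) = -306*0 = 0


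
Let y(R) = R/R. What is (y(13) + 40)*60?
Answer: 2460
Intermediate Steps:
y(R) = 1
(y(13) + 40)*60 = (1 + 40)*60 = 41*60 = 2460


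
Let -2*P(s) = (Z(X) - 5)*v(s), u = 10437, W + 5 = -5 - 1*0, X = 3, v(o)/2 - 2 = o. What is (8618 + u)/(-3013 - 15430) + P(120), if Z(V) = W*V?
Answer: 78732555/18443 ≈ 4269.0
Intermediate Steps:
v(o) = 4 + 2*o
W = -10 (W = -5 + (-5 - 1*0) = -5 + (-5 + 0) = -5 - 5 = -10)
Z(V) = -10*V
P(s) = 70 + 35*s (P(s) = -(-10*3 - 5)*(4 + 2*s)/2 = -(-30 - 5)*(4 + 2*s)/2 = -(-35)*(4 + 2*s)/2 = -(-140 - 70*s)/2 = 70 + 35*s)
(8618 + u)/(-3013 - 15430) + P(120) = (8618 + 10437)/(-3013 - 15430) + (70 + 35*120) = 19055/(-18443) + (70 + 4200) = 19055*(-1/18443) + 4270 = -19055/18443 + 4270 = 78732555/18443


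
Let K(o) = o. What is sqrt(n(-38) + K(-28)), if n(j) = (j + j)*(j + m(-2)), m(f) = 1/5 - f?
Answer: 6*sqrt(1870)/5 ≈ 51.892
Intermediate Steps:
m(f) = 1/5 - f
n(j) = 2*j*(11/5 + j) (n(j) = (j + j)*(j + (1/5 - 1*(-2))) = (2*j)*(j + (1/5 + 2)) = (2*j)*(j + 11/5) = (2*j)*(11/5 + j) = 2*j*(11/5 + j))
sqrt(n(-38) + K(-28)) = sqrt((2/5)*(-38)*(11 + 5*(-38)) - 28) = sqrt((2/5)*(-38)*(11 - 190) - 28) = sqrt((2/5)*(-38)*(-179) - 28) = sqrt(13604/5 - 28) = sqrt(13464/5) = 6*sqrt(1870)/5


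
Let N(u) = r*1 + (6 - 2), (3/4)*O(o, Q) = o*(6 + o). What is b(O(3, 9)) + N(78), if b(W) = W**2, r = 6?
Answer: 1306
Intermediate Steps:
O(o, Q) = 4*o*(6 + o)/3 (O(o, Q) = 4*(o*(6 + o))/3 = 4*o*(6 + o)/3)
N(u) = 10 (N(u) = 6*1 + (6 - 2) = 6 + 4 = 10)
b(O(3, 9)) + N(78) = ((4/3)*3*(6 + 3))**2 + 10 = ((4/3)*3*9)**2 + 10 = 36**2 + 10 = 1296 + 10 = 1306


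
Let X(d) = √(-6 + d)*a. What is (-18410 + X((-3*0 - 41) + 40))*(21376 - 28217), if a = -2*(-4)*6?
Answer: 125942810 - 328368*I*√7 ≈ 1.2594e+8 - 8.6878e+5*I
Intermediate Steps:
a = 48 (a = 8*6 = 48)
X(d) = 48*√(-6 + d) (X(d) = √(-6 + d)*48 = 48*√(-6 + d))
(-18410 + X((-3*0 - 41) + 40))*(21376 - 28217) = (-18410 + 48*√(-6 + ((-3*0 - 41) + 40)))*(21376 - 28217) = (-18410 + 48*√(-6 + ((0 - 41) + 40)))*(-6841) = (-18410 + 48*√(-6 + (-41 + 40)))*(-6841) = (-18410 + 48*√(-6 - 1))*(-6841) = (-18410 + 48*√(-7))*(-6841) = (-18410 + 48*(I*√7))*(-6841) = (-18410 + 48*I*√7)*(-6841) = 125942810 - 328368*I*√7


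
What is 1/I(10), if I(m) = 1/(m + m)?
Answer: 20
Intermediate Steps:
I(m) = 1/(2*m)
1/I(10) = 1/((1/2)/10) = 1/((1/2)*(1/10)) = 1/(1/20) = 20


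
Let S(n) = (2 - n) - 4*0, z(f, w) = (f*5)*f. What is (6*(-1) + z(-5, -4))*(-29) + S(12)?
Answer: -3461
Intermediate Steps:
z(f, w) = 5*f² (z(f, w) = (5*f)*f = 5*f²)
S(n) = 2 - n (S(n) = (2 - n) + 0 = 2 - n)
(6*(-1) + z(-5, -4))*(-29) + S(12) = (6*(-1) + 5*(-5)²)*(-29) + (2 - 1*12) = (-6 + 5*25)*(-29) + (2 - 12) = (-6 + 125)*(-29) - 10 = 119*(-29) - 10 = -3451 - 10 = -3461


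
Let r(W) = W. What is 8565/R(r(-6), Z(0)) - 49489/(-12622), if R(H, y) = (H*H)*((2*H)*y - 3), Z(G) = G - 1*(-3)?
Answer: -6437479/2953548 ≈ -2.1796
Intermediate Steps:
Z(G) = 3 + G (Z(G) = G + 3 = 3 + G)
R(H, y) = H²*(-3 + 2*H*y) (R(H, y) = H²*(2*H*y - 3) = H²*(-3 + 2*H*y))
8565/R(r(-6), Z(0)) - 49489/(-12622) = 8565/(((-6)²*(-3 + 2*(-6)*(3 + 0)))) - 49489/(-12622) = 8565/((36*(-3 + 2*(-6)*3))) - 49489*(-1/12622) = 8565/((36*(-3 - 36))) + 49489/12622 = 8565/((36*(-39))) + 49489/12622 = 8565/(-1404) + 49489/12622 = 8565*(-1/1404) + 49489/12622 = -2855/468 + 49489/12622 = -6437479/2953548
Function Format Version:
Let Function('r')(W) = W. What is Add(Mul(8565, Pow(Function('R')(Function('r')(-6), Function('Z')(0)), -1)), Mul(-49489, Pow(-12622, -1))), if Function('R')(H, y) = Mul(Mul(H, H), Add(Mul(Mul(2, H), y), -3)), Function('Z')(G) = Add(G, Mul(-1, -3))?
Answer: Rational(-6437479, 2953548) ≈ -2.1796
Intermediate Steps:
Function('Z')(G) = Add(3, G) (Function('Z')(G) = Add(G, 3) = Add(3, G))
Function('R')(H, y) = Mul(Pow(H, 2), Add(-3, Mul(2, H, y))) (Function('R')(H, y) = Mul(Pow(H, 2), Add(Mul(2, H, y), -3)) = Mul(Pow(H, 2), Add(-3, Mul(2, H, y))))
Add(Mul(8565, Pow(Function('R')(Function('r')(-6), Function('Z')(0)), -1)), Mul(-49489, Pow(-12622, -1))) = Add(Mul(8565, Pow(Mul(Pow(-6, 2), Add(-3, Mul(2, -6, Add(3, 0)))), -1)), Mul(-49489, Pow(-12622, -1))) = Add(Mul(8565, Pow(Mul(36, Add(-3, Mul(2, -6, 3))), -1)), Mul(-49489, Rational(-1, 12622))) = Add(Mul(8565, Pow(Mul(36, Add(-3, -36)), -1)), Rational(49489, 12622)) = Add(Mul(8565, Pow(Mul(36, -39), -1)), Rational(49489, 12622)) = Add(Mul(8565, Pow(-1404, -1)), Rational(49489, 12622)) = Add(Mul(8565, Rational(-1, 1404)), Rational(49489, 12622)) = Add(Rational(-2855, 468), Rational(49489, 12622)) = Rational(-6437479, 2953548)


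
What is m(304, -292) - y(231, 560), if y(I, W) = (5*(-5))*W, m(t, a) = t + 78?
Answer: 14382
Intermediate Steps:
m(t, a) = 78 + t
y(I, W) = -25*W
m(304, -292) - y(231, 560) = (78 + 304) - (-25)*560 = 382 - 1*(-14000) = 382 + 14000 = 14382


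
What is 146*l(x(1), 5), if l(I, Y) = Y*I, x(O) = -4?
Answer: -2920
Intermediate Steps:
l(I, Y) = I*Y
146*l(x(1), 5) = 146*(-4*5) = 146*(-20) = -2920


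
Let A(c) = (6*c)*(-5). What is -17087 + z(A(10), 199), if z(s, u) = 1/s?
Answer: -5126101/300 ≈ -17087.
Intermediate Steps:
A(c) = -30*c
-17087 + z(A(10), 199) = -17087 + 1/(-30*10) = -17087 + 1/(-300) = -17087 - 1/300 = -5126101/300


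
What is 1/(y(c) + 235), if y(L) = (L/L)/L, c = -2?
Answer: 2/469 ≈ 0.0042644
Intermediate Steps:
y(L) = 1/L
1/(y(c) + 235) = 1/(1/(-2) + 235) = 1/(-½ + 235) = 1/(469/2) = 2/469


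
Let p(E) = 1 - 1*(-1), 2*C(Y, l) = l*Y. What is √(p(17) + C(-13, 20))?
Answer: 8*I*√2 ≈ 11.314*I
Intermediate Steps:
C(Y, l) = Y*l/2 (C(Y, l) = (l*Y)/2 = (Y*l)/2 = Y*l/2)
p(E) = 2 (p(E) = 1 + 1 = 2)
√(p(17) + C(-13, 20)) = √(2 + (½)*(-13)*20) = √(2 - 130) = √(-128) = 8*I*√2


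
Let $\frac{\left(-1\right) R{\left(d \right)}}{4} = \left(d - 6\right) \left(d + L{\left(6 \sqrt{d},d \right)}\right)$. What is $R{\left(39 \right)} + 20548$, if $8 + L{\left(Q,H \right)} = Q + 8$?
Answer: $15400 - 792 \sqrt{39} \approx 10454.0$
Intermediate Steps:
$L{\left(Q,H \right)} = Q$ ($L{\left(Q,H \right)} = -8 + \left(Q + 8\right) = -8 + \left(8 + Q\right) = Q$)
$R{\left(d \right)} = - 4 \left(-6 + d\right) \left(d + 6 \sqrt{d}\right)$ ($R{\left(d \right)} = - 4 \left(d - 6\right) \left(d + 6 \sqrt{d}\right) = - 4 \left(-6 + d\right) \left(d + 6 \sqrt{d}\right)$)
$R{\left(39 \right)} + 20548 = \left(- 24 \cdot 39^{\frac{3}{2}} - 4 \cdot 39^{2} + 24 \cdot 39 + 144 \sqrt{39}\right) + 20548 = \left(- 24 \cdot 39 \sqrt{39} - 6084 + 936 + 144 \sqrt{39}\right) + 20548 = \left(- 936 \sqrt{39} - 6084 + 936 + 144 \sqrt{39}\right) + 20548 = \left(-5148 - 792 \sqrt{39}\right) + 20548 = 15400 - 792 \sqrt{39}$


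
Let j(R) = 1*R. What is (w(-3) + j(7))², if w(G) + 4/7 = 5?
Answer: 6400/49 ≈ 130.61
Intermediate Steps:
j(R) = R
w(G) = 31/7 (w(G) = -4/7 + 5 = 31/7)
(w(-3) + j(7))² = (31/7 + 7)² = (80/7)² = 6400/49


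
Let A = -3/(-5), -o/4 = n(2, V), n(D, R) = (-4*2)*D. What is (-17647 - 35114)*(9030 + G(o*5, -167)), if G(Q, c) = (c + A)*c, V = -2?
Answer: -9712983534/5 ≈ -1.9426e+9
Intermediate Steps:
n(D, R) = -8*D
o = 64 (o = -(-32)*2 = -4*(-16) = 64)
A = ⅗ (A = -3*(-⅕) = ⅗ ≈ 0.60000)
G(Q, c) = c*(⅗ + c) (G(Q, c) = (c + ⅗)*c = (⅗ + c)*c = c*(⅗ + c))
(-17647 - 35114)*(9030 + G(o*5, -167)) = (-17647 - 35114)*(9030 + (⅕)*(-167)*(3 + 5*(-167))) = -52761*(9030 + (⅕)*(-167)*(3 - 835)) = -52761*(9030 + (⅕)*(-167)*(-832)) = -52761*(9030 + 138944/5) = -52761*184094/5 = -9712983534/5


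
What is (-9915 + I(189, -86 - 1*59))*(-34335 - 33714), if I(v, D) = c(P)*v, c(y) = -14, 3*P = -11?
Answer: 854763489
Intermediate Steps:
P = -11/3 (P = (⅓)*(-11) = -11/3 ≈ -3.6667)
I(v, D) = -14*v
(-9915 + I(189, -86 - 1*59))*(-34335 - 33714) = (-9915 - 14*189)*(-34335 - 33714) = (-9915 - 2646)*(-68049) = -12561*(-68049) = 854763489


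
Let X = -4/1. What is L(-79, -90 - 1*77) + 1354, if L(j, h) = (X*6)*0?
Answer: 1354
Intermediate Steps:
X = -4 (X = -4*1 = -4)
L(j, h) = 0 (L(j, h) = -4*6*0 = -24*0 = 0)
L(-79, -90 - 1*77) + 1354 = 0 + 1354 = 1354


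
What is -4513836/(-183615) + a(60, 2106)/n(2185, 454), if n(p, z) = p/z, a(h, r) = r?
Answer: 12361429328/26746585 ≈ 462.17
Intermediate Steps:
-4513836/(-183615) + a(60, 2106)/n(2185, 454) = -4513836/(-183615) + 2106/((2185/454)) = -4513836*(-1/183615) + 2106/((2185*(1/454))) = 1504612/61205 + 2106/(2185/454) = 1504612/61205 + 2106*(454/2185) = 1504612/61205 + 956124/2185 = 12361429328/26746585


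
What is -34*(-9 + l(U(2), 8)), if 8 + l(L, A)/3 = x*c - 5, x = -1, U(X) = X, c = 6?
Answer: 2244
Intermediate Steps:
l(L, A) = -57 (l(L, A) = -24 + 3*(-1*6 - 5) = -24 + 3*(-6 - 5) = -24 + 3*(-11) = -24 - 33 = -57)
-34*(-9 + l(U(2), 8)) = -34*(-9 - 57) = -34*(-66) = 2244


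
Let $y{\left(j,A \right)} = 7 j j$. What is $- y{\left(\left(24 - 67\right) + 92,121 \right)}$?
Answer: $-16807$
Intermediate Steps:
$y{\left(j,A \right)} = 7 j^{2}$
$- y{\left(\left(24 - 67\right) + 92,121 \right)} = - 7 \left(\left(24 - 67\right) + 92\right)^{2} = - 7 \left(-43 + 92\right)^{2} = - 7 \cdot 49^{2} = - 7 \cdot 2401 = \left(-1\right) 16807 = -16807$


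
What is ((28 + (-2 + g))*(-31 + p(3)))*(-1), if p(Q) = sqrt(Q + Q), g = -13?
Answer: 403 - 13*sqrt(6) ≈ 371.16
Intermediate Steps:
p(Q) = sqrt(2)*sqrt(Q) (p(Q) = sqrt(2*Q) = sqrt(2)*sqrt(Q))
((28 + (-2 + g))*(-31 + p(3)))*(-1) = ((28 + (-2 - 13))*(-31 + sqrt(2)*sqrt(3)))*(-1) = ((28 - 15)*(-31 + sqrt(6)))*(-1) = (13*(-31 + sqrt(6)))*(-1) = (-403 + 13*sqrt(6))*(-1) = 403 - 13*sqrt(6)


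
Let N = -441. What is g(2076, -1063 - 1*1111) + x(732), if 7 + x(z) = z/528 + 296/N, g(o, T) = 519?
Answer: 9948725/19404 ≈ 512.71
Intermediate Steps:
x(z) = -3383/441 + z/528 (x(z) = -7 + (z/528 + 296/(-441)) = -7 + (z*(1/528) + 296*(-1/441)) = -7 + (z/528 - 296/441) = -7 + (-296/441 + z/528) = -3383/441 + z/528)
g(2076, -1063 - 1*1111) + x(732) = 519 + (-3383/441 + (1/528)*732) = 519 + (-3383/441 + 61/44) = 519 - 121951/19404 = 9948725/19404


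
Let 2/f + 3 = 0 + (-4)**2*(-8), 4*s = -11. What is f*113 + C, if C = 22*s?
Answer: -16303/262 ≈ -62.225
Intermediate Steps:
s = -11/4 (s = (1/4)*(-11) = -11/4 ≈ -2.7500)
C = -121/2 (C = 22*(-11/4) = -121/2 ≈ -60.500)
f = -2/131 (f = 2/(-3 + (0 + (-4)**2*(-8))) = 2/(-3 + (0 + 16*(-8))) = 2/(-3 + (0 - 128)) = 2/(-3 - 128) = 2/(-131) = 2*(-1/131) = -2/131 ≈ -0.015267)
f*113 + C = -2/131*113 - 121/2 = -226/131 - 121/2 = -16303/262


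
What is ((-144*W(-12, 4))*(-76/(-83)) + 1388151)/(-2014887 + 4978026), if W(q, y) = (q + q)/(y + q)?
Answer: 38394567/81980179 ≈ 0.46834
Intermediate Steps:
W(q, y) = 2*q/(q + y) (W(q, y) = (2*q)/(q + y) = 2*q/(q + y))
((-144*W(-12, 4))*(-76/(-83)) + 1388151)/(-2014887 + 4978026) = ((-288*(-12)/(-12 + 4))*(-76/(-83)) + 1388151)/(-2014887 + 4978026) = ((-288*(-12)/(-8))*(-76*(-1/83)) + 1388151)/2963139 = (-288*(-12)*(-1)/8*(76/83) + 1388151)*(1/2963139) = (-144*3*(76/83) + 1388151)*(1/2963139) = (-432*76/83 + 1388151)*(1/2963139) = (-32832/83 + 1388151)*(1/2963139) = (115183701/83)*(1/2963139) = 38394567/81980179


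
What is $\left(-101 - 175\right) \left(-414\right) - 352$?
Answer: $113912$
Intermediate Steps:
$\left(-101 - 175\right) \left(-414\right) - 352 = \left(-276\right) \left(-414\right) - 352 = 114264 - 352 = 113912$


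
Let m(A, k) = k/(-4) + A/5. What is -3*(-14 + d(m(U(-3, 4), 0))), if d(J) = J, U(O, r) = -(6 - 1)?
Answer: 45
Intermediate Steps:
U(O, r) = -5 (U(O, r) = -1*5 = -5)
m(A, k) = -k/4 + A/5 (m(A, k) = k*(-¼) + A*(⅕) = -k/4 + A/5)
-3*(-14 + d(m(U(-3, 4), 0))) = -3*(-14 + (-¼*0 + (⅕)*(-5))) = -3*(-14 + (0 - 1)) = -3*(-14 - 1) = -3*(-15) = 45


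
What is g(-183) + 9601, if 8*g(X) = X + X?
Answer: 38221/4 ≈ 9555.3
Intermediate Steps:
g(X) = X/4 (g(X) = (X + X)/8 = (2*X)/8 = X/4)
g(-183) + 9601 = (¼)*(-183) + 9601 = -183/4 + 9601 = 38221/4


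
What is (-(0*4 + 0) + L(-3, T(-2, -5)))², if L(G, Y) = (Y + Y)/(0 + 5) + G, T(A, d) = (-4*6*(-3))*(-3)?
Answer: 199809/25 ≈ 7992.4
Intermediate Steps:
T(A, d) = -216 (T(A, d) = -24*(-3)*(-3) = 72*(-3) = -216)
L(G, Y) = G + 2*Y/5 (L(G, Y) = (2*Y)/5 + G = (2*Y)*(⅕) + G = 2*Y/5 + G = G + 2*Y/5)
(-(0*4 + 0) + L(-3, T(-2, -5)))² = (-(0*4 + 0) + (-3 + (⅖)*(-216)))² = (-(0 + 0) + (-3 - 432/5))² = (-1*0 - 447/5)² = (0 - 447/5)² = (-447/5)² = 199809/25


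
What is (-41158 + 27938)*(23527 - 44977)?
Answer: 283569000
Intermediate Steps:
(-41158 + 27938)*(23527 - 44977) = -13220*(-21450) = 283569000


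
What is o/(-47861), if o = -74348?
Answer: 74348/47861 ≈ 1.5534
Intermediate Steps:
o/(-47861) = -74348/(-47861) = -74348*(-1/47861) = 74348/47861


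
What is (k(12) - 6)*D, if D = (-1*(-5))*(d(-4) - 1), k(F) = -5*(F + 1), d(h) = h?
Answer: 1775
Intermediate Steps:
k(F) = -5 - 5*F (k(F) = -5*(1 + F) = -5 - 5*F)
D = -25 (D = (-1*(-5))*(-4 - 1) = 5*(-5) = -25)
(k(12) - 6)*D = ((-5 - 5*12) - 6)*(-25) = ((-5 - 60) - 6)*(-25) = (-65 - 6)*(-25) = -71*(-25) = 1775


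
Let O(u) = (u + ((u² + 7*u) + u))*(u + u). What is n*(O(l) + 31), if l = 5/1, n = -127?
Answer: -92837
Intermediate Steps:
l = 5 (l = 5*1 = 5)
O(u) = 2*u*(u² + 9*u) (O(u) = (u + (u² + 8*u))*(2*u) = (u² + 9*u)*(2*u) = 2*u*(u² + 9*u))
n*(O(l) + 31) = -127*(2*5²*(9 + 5) + 31) = -127*(2*25*14 + 31) = -127*(700 + 31) = -127*731 = -92837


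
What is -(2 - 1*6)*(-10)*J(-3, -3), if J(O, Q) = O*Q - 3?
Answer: -240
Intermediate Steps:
J(O, Q) = -3 + O*Q
-(2 - 1*6)*(-10)*J(-3, -3) = -(2 - 1*6)*(-10)*(-3 - 3*(-3)) = -(2 - 6)*(-10)*(-3 + 9) = -(-4*(-10))*6 = -40*6 = -1*240 = -240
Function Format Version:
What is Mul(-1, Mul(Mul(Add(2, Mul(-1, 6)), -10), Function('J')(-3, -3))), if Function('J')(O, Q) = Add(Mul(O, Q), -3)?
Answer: -240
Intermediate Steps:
Function('J')(O, Q) = Add(-3, Mul(O, Q))
Mul(-1, Mul(Mul(Add(2, Mul(-1, 6)), -10), Function('J')(-3, -3))) = Mul(-1, Mul(Mul(Add(2, Mul(-1, 6)), -10), Add(-3, Mul(-3, -3)))) = Mul(-1, Mul(Mul(Add(2, -6), -10), Add(-3, 9))) = Mul(-1, Mul(Mul(-4, -10), 6)) = Mul(-1, Mul(40, 6)) = Mul(-1, 240) = -240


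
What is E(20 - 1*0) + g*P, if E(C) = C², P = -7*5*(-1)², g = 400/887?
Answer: 340800/887 ≈ 384.22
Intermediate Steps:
g = 400/887 (g = 400*(1/887) = 400/887 ≈ 0.45096)
P = -35 (P = -35*1 = -35)
E(20 - 1*0) + g*P = (20 - 1*0)² + (400/887)*(-35) = (20 + 0)² - 14000/887 = 20² - 14000/887 = 400 - 14000/887 = 340800/887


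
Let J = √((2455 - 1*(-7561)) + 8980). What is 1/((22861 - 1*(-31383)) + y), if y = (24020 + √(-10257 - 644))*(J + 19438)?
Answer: 1/(2*(233477502 + 24020*√4749 + I*√51768849 + 9719*I*√10901)) ≈ 2.1264e-9 - 9.2418e-12*I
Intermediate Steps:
J = 2*√4749 (J = √((2455 + 7561) + 8980) = √(10016 + 8980) = √18996 = 2*√4749 ≈ 137.83)
y = (19438 + 2*√4749)*(24020 + I*√10901) (y = (24020 + √(-10257 - 644))*(2*√4749 + 19438) = (24020 + √(-10901))*(19438 + 2*√4749) = (24020 + I*√10901)*(19438 + 2*√4749) = (19438 + 2*√4749)*(24020 + I*√10901) ≈ 4.7021e+8 + 2.0439e+6*I)
1/((22861 - 1*(-31383)) + y) = 1/((22861 - 1*(-31383)) + (466900760 + 48040*√4749 + 2*I*√51768849 + 19438*I*√10901)) = 1/((22861 + 31383) + (466900760 + 48040*√4749 + 2*I*√51768849 + 19438*I*√10901)) = 1/(54244 + (466900760 + 48040*√4749 + 2*I*√51768849 + 19438*I*√10901)) = 1/(466955004 + 48040*√4749 + 2*I*√51768849 + 19438*I*√10901)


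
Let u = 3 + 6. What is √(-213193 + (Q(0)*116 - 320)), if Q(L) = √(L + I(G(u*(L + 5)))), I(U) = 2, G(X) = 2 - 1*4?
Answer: √(-213513 + 116*√2) ≈ 461.9*I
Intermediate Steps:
u = 9
G(X) = -2 (G(X) = 2 - 4 = -2)
Q(L) = √(2 + L) (Q(L) = √(L + 2) = √(2 + L))
√(-213193 + (Q(0)*116 - 320)) = √(-213193 + (√(2 + 0)*116 - 320)) = √(-213193 + (√2*116 - 320)) = √(-213193 + (116*√2 - 320)) = √(-213193 + (-320 + 116*√2)) = √(-213513 + 116*√2)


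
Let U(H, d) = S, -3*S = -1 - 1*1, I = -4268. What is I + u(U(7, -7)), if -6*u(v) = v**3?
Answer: -345712/81 ≈ -4268.0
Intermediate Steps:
S = 2/3 (S = -(-1 - 1*1)/3 = -(-1 - 1)/3 = -1/3*(-2) = 2/3 ≈ 0.66667)
U(H, d) = 2/3
u(v) = -v**3/6
I + u(U(7, -7)) = -4268 - (2/3)**3/6 = -4268 - 1/6*8/27 = -4268 - 4/81 = -345712/81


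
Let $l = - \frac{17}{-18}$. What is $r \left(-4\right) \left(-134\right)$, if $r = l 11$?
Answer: $\frac{50116}{9} \approx 5568.4$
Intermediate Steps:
$l = \frac{17}{18}$ ($l = \left(-17\right) \left(- \frac{1}{18}\right) = \frac{17}{18} \approx 0.94444$)
$r = \frac{187}{18}$ ($r = \frac{17}{18} \cdot 11 = \frac{187}{18} \approx 10.389$)
$r \left(-4\right) \left(-134\right) = \frac{187}{18} \left(-4\right) \left(-134\right) = \left(- \frac{374}{9}\right) \left(-134\right) = \frac{50116}{9}$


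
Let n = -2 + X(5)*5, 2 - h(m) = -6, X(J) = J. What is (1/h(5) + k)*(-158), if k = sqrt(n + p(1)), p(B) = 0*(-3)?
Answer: -79/4 - 158*sqrt(23) ≈ -777.49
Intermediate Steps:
p(B) = 0
h(m) = 8 (h(m) = 2 - 1*(-6) = 2 + 6 = 8)
n = 23 (n = -2 + 5*5 = -2 + 25 = 23)
k = sqrt(23) (k = sqrt(23 + 0) = sqrt(23) ≈ 4.7958)
(1/h(5) + k)*(-158) = (1/8 + sqrt(23))*(-158) = -79/4 - 158*sqrt(23)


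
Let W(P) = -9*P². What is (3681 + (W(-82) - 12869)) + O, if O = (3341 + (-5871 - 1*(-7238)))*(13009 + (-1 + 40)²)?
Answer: 68337536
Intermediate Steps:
O = 68407240 (O = (3341 + (-5871 + 7238))*(13009 + 39²) = (3341 + 1367)*(13009 + 1521) = 4708*14530 = 68407240)
(3681 + (W(-82) - 12869)) + O = (3681 + (-9*(-82)² - 12869)) + 68407240 = (3681 + (-9*6724 - 12869)) + 68407240 = (3681 + (-60516 - 12869)) + 68407240 = (3681 - 73385) + 68407240 = -69704 + 68407240 = 68337536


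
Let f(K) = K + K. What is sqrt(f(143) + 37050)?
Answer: 2*sqrt(9334) ≈ 193.23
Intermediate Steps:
f(K) = 2*K
sqrt(f(143) + 37050) = sqrt(2*143 + 37050) = sqrt(286 + 37050) = sqrt(37336) = 2*sqrt(9334)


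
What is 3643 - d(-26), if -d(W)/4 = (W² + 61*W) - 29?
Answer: -113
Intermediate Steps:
d(W) = 116 - 244*W - 4*W² (d(W) = -4*((W² + 61*W) - 29) = -4*(-29 + W² + 61*W) = 116 - 244*W - 4*W²)
3643 - d(-26) = 3643 - (116 - 244*(-26) - 4*(-26)²) = 3643 - (116 + 6344 - 4*676) = 3643 - (116 + 6344 - 2704) = 3643 - 1*3756 = 3643 - 3756 = -113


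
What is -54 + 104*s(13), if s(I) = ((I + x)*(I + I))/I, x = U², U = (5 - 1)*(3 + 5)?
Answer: 215642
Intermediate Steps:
U = 32 (U = 4*8 = 32)
x = 1024 (x = 32² = 1024)
s(I) = 2048 + 2*I (s(I) = ((I + 1024)*(I + I))/I = ((1024 + I)*(2*I))/I = (2*I*(1024 + I))/I = 2048 + 2*I)
-54 + 104*s(13) = -54 + 104*(2048 + 2*13) = -54 + 104*(2048 + 26) = -54 + 104*2074 = -54 + 215696 = 215642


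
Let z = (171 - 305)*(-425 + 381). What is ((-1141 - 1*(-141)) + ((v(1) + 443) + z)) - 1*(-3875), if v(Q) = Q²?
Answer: 9215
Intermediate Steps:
z = 5896 (z = -134*(-44) = 5896)
((-1141 - 1*(-141)) + ((v(1) + 443) + z)) - 1*(-3875) = ((-1141 - 1*(-141)) + ((1² + 443) + 5896)) - 1*(-3875) = ((-1141 + 141) + ((1 + 443) + 5896)) + 3875 = (-1000 + (444 + 5896)) + 3875 = (-1000 + 6340) + 3875 = 5340 + 3875 = 9215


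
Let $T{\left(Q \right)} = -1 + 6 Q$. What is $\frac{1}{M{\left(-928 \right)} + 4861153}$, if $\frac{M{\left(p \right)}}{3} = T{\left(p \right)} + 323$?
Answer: $\frac{1}{4845415} \approx 2.0638 \cdot 10^{-7}$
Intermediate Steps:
$M{\left(p \right)} = 966 + 18 p$ ($M{\left(p \right)} = 3 \left(\left(-1 + 6 p\right) + 323\right) = 3 \left(322 + 6 p\right) = 966 + 18 p$)
$\frac{1}{M{\left(-928 \right)} + 4861153} = \frac{1}{\left(966 + 18 \left(-928\right)\right) + 4861153} = \frac{1}{\left(966 - 16704\right) + 4861153} = \frac{1}{-15738 + 4861153} = \frac{1}{4845415}$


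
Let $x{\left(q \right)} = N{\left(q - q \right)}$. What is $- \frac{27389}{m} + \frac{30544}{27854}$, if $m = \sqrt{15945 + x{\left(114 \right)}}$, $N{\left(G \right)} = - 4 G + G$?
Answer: $\frac{15272}{13927} - \frac{27389 \sqrt{15945}}{15945} \approx -215.81$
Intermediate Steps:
$N{\left(G \right)} = - 3 G$
$x{\left(q \right)} = 0$ ($x{\left(q \right)} = - 3 \left(q - q\right) = \left(-3\right) 0 = 0$)
$m = \sqrt{15945}$ ($m = \sqrt{15945 + 0} = \sqrt{15945} \approx 126.27$)
$- \frac{27389}{m} + \frac{30544}{27854} = - \frac{27389}{\sqrt{15945}} + \frac{30544}{27854} = - 27389 \frac{\sqrt{15945}}{15945} + 30544 \cdot \frac{1}{27854} = - \frac{27389 \sqrt{15945}}{15945} + \frac{15272}{13927} = \frac{15272}{13927} - \frac{27389 \sqrt{15945}}{15945}$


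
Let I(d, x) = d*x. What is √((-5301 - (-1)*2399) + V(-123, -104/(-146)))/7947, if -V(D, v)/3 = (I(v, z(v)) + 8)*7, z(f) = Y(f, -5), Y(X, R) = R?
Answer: 5*I*√638458/580131 ≈ 0.0068867*I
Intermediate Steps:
z(f) = -5
V(D, v) = -168 + 105*v (V(D, v) = -3*(v*(-5) + 8)*7 = -3*(-5*v + 8)*7 = -3*(8 - 5*v)*7 = -3*(56 - 35*v) = -168 + 105*v)
√((-5301 - (-1)*2399) + V(-123, -104/(-146)))/7947 = √((-5301 - (-1)*2399) + (-168 + 105*(-104/(-146))))/7947 = √((-5301 - 1*(-2399)) + (-168 + 105*(-104*(-1/146))))*(1/7947) = √((-5301 + 2399) + (-168 + 105*(52/73)))*(1/7947) = √(-2902 + (-168 + 5460/73))*(1/7947) = √(-2902 - 6804/73)*(1/7947) = √(-218650/73)*(1/7947) = (5*I*√638458/73)*(1/7947) = 5*I*√638458/580131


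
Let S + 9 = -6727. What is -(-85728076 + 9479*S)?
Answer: 149578620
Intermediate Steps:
S = -6736 (S = -9 - 6727 = -6736)
-(-85728076 + 9479*S) = -9479/(1/(-6736 - 9044)) = -9479/(1/(-15780)) = -9479/(-1/15780) = -9479*(-15780) = 149578620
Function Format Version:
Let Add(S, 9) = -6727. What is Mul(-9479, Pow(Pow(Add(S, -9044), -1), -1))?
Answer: 149578620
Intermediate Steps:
S = -6736 (S = Add(-9, -6727) = -6736)
Mul(-9479, Pow(Pow(Add(S, -9044), -1), -1)) = Mul(-9479, Pow(Pow(Add(-6736, -9044), -1), -1)) = Mul(-9479, Pow(Pow(-15780, -1), -1)) = Mul(-9479, Pow(Rational(-1, 15780), -1)) = Mul(-9479, -15780) = 149578620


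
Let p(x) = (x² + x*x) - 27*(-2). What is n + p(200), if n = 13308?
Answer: 93362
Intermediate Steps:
p(x) = 54 + 2*x² (p(x) = (x² + x²) + 54 = 2*x² + 54 = 54 + 2*x²)
n + p(200) = 13308 + (54 + 2*200²) = 13308 + (54 + 2*40000) = 13308 + (54 + 80000) = 13308 + 80054 = 93362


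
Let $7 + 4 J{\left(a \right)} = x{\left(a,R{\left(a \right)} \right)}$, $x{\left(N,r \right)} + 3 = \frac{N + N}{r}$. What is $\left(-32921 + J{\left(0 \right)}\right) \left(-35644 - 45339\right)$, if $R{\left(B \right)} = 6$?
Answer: $\frac{5332487601}{2} \approx 2.6662 \cdot 10^{9}$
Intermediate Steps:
$x{\left(N,r \right)} = -3 + \frac{2 N}{r}$ ($x{\left(N,r \right)} = -3 + \frac{N + N}{r} = -3 + \frac{2 N}{r}$)
$J{\left(a \right)} = - \frac{5}{2} + \frac{a}{12}$ ($J{\left(a \right)} = - \frac{7}{4} + \frac{-3 + \frac{2 a}{6}}{4} = - \frac{7}{4} + \frac{-3 + 2 a \frac{1}{6}}{4} = - \frac{7}{4} + \frac{-3 + \frac{a}{3}}{4} = - \frac{7}{4} + \left(- \frac{3}{4} + \frac{a}{12}\right) = - \frac{5}{2} + \frac{a}{12}$)
$\left(-32921 + J{\left(0 \right)}\right) \left(-35644 - 45339\right) = \left(-32921 + \left(- \frac{5}{2} + \frac{1}{12} \cdot 0\right)\right) \left(-35644 - 45339\right) = \left(-32921 + \left(- \frac{5}{2} + 0\right)\right) \left(-80983\right) = \left(-32921 - \frac{5}{2}\right) \left(-80983\right) = \left(- \frac{65847}{2}\right) \left(-80983\right) = \frac{5332487601}{2}$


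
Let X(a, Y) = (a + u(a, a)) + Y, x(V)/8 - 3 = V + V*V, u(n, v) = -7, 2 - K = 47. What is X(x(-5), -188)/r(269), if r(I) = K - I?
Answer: 11/314 ≈ 0.035032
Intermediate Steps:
K = -45 (K = 2 - 1*47 = 2 - 47 = -45)
x(V) = 24 + 8*V + 8*V² (x(V) = 24 + 8*(V + V*V) = 24 + 8*(V + V²) = 24 + (8*V + 8*V²) = 24 + 8*V + 8*V²)
X(a, Y) = -7 + Y + a (X(a, Y) = (a - 7) + Y = (-7 + a) + Y = -7 + Y + a)
r(I) = -45 - I
X(x(-5), -188)/r(269) = (-7 - 188 + (24 + 8*(-5) + 8*(-5)²))/(-45 - 1*269) = (-7 - 188 + (24 - 40 + 8*25))/(-45 - 269) = (-7 - 188 + (24 - 40 + 200))/(-314) = (-7 - 188 + 184)*(-1/314) = -11*(-1/314) = 11/314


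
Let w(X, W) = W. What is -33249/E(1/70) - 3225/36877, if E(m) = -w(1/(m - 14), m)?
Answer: 85828632885/36877 ≈ 2.3274e+6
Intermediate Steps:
E(m) = -m
-33249/E(1/70) - 3225/36877 = -33249/((-1/70)) - 3225/36877 = -33249/((-1*1/70)) - 3225*1/36877 = -33249/(-1/70) - 3225/36877 = -33249*(-70) - 3225/36877 = 2327430 - 3225/36877 = 85828632885/36877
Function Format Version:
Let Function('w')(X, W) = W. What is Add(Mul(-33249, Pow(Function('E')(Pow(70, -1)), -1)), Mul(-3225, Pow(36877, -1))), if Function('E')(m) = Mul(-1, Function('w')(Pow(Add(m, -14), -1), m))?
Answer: Rational(85828632885, 36877) ≈ 2.3274e+6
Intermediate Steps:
Function('E')(m) = Mul(-1, m)
Add(Mul(-33249, Pow(Function('E')(Pow(70, -1)), -1)), Mul(-3225, Pow(36877, -1))) = Add(Mul(-33249, Pow(Mul(-1, Pow(70, -1)), -1)), Mul(-3225, Pow(36877, -1))) = Add(Mul(-33249, Pow(Mul(-1, Rational(1, 70)), -1)), Mul(-3225, Rational(1, 36877))) = Add(Mul(-33249, Pow(Rational(-1, 70), -1)), Rational(-3225, 36877)) = Add(Mul(-33249, -70), Rational(-3225, 36877)) = Add(2327430, Rational(-3225, 36877)) = Rational(85828632885, 36877)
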